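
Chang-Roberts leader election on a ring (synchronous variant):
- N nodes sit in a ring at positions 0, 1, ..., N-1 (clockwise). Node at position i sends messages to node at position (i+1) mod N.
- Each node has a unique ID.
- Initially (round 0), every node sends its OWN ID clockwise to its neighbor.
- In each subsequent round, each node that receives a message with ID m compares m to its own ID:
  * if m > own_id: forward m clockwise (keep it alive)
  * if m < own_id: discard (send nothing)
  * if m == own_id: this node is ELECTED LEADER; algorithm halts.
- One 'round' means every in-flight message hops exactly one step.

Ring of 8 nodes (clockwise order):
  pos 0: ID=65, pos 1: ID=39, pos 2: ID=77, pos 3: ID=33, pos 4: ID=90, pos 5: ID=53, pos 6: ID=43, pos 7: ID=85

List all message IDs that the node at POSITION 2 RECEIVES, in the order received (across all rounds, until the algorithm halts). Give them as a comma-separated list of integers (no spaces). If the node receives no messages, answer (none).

Round 1: pos1(id39) recv 65: fwd; pos2(id77) recv 39: drop; pos3(id33) recv 77: fwd; pos4(id90) recv 33: drop; pos5(id53) recv 90: fwd; pos6(id43) recv 53: fwd; pos7(id85) recv 43: drop; pos0(id65) recv 85: fwd
Round 2: pos2(id77) recv 65: drop; pos4(id90) recv 77: drop; pos6(id43) recv 90: fwd; pos7(id85) recv 53: drop; pos1(id39) recv 85: fwd
Round 3: pos7(id85) recv 90: fwd; pos2(id77) recv 85: fwd
Round 4: pos0(id65) recv 90: fwd; pos3(id33) recv 85: fwd
Round 5: pos1(id39) recv 90: fwd; pos4(id90) recv 85: drop
Round 6: pos2(id77) recv 90: fwd
Round 7: pos3(id33) recv 90: fwd
Round 8: pos4(id90) recv 90: ELECTED

Answer: 39,65,85,90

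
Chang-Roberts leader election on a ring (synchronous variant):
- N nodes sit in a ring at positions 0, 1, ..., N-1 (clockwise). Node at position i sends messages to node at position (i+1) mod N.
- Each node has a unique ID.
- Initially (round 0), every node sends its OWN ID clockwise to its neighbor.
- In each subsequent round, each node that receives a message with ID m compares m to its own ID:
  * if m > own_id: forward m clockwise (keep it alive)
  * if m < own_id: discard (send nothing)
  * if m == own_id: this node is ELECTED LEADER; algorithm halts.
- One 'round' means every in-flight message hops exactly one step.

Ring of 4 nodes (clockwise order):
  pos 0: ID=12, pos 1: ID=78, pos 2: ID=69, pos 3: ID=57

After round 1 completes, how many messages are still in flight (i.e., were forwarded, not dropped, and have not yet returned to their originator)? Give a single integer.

Answer: 3

Derivation:
Round 1: pos1(id78) recv 12: drop; pos2(id69) recv 78: fwd; pos3(id57) recv 69: fwd; pos0(id12) recv 57: fwd
After round 1: 3 messages still in flight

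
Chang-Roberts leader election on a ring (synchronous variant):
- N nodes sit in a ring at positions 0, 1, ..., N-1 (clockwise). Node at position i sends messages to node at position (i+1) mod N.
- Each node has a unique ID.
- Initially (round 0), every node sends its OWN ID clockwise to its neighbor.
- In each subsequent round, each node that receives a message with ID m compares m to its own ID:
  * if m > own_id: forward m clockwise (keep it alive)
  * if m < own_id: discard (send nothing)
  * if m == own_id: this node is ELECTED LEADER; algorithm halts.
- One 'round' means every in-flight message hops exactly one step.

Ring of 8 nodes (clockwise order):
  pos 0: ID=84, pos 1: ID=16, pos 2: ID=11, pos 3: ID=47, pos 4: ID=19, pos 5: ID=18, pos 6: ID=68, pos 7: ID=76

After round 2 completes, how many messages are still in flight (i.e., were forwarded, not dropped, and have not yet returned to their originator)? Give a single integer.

Answer: 2

Derivation:
Round 1: pos1(id16) recv 84: fwd; pos2(id11) recv 16: fwd; pos3(id47) recv 11: drop; pos4(id19) recv 47: fwd; pos5(id18) recv 19: fwd; pos6(id68) recv 18: drop; pos7(id76) recv 68: drop; pos0(id84) recv 76: drop
Round 2: pos2(id11) recv 84: fwd; pos3(id47) recv 16: drop; pos5(id18) recv 47: fwd; pos6(id68) recv 19: drop
After round 2: 2 messages still in flight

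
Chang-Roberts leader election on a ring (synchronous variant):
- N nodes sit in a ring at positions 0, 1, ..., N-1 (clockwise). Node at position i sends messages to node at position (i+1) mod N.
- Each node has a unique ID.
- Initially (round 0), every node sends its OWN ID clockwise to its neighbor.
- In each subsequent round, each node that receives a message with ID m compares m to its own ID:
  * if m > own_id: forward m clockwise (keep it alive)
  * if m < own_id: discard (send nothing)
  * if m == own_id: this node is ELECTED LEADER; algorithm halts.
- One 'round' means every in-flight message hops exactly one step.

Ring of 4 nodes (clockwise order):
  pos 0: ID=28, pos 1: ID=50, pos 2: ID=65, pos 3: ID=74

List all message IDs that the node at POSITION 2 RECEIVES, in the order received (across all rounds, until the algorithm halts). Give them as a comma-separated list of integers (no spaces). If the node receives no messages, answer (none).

Round 1: pos1(id50) recv 28: drop; pos2(id65) recv 50: drop; pos3(id74) recv 65: drop; pos0(id28) recv 74: fwd
Round 2: pos1(id50) recv 74: fwd
Round 3: pos2(id65) recv 74: fwd
Round 4: pos3(id74) recv 74: ELECTED

Answer: 50,74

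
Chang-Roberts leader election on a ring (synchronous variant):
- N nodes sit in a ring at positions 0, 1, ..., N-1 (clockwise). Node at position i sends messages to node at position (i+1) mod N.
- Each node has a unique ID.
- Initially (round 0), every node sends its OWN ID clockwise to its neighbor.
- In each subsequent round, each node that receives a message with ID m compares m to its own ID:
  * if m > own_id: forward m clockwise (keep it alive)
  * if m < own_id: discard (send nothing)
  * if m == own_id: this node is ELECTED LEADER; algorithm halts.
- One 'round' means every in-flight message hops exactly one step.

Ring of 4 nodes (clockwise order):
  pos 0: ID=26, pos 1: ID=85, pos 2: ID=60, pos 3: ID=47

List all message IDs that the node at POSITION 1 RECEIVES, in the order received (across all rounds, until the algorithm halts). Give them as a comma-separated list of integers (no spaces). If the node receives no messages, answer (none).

Round 1: pos1(id85) recv 26: drop; pos2(id60) recv 85: fwd; pos3(id47) recv 60: fwd; pos0(id26) recv 47: fwd
Round 2: pos3(id47) recv 85: fwd; pos0(id26) recv 60: fwd; pos1(id85) recv 47: drop
Round 3: pos0(id26) recv 85: fwd; pos1(id85) recv 60: drop
Round 4: pos1(id85) recv 85: ELECTED

Answer: 26,47,60,85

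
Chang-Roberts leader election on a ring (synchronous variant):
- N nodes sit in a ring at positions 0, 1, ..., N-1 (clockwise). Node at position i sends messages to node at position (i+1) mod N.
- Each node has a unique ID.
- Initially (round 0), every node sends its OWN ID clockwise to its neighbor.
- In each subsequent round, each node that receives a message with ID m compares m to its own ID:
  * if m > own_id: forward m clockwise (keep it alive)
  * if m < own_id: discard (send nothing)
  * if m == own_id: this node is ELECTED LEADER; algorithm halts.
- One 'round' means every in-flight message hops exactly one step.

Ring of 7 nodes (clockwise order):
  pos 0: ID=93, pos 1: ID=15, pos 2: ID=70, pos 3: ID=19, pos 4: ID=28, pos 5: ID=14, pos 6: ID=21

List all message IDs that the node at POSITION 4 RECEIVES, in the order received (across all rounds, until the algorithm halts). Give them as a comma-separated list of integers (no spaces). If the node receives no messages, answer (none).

Round 1: pos1(id15) recv 93: fwd; pos2(id70) recv 15: drop; pos3(id19) recv 70: fwd; pos4(id28) recv 19: drop; pos5(id14) recv 28: fwd; pos6(id21) recv 14: drop; pos0(id93) recv 21: drop
Round 2: pos2(id70) recv 93: fwd; pos4(id28) recv 70: fwd; pos6(id21) recv 28: fwd
Round 3: pos3(id19) recv 93: fwd; pos5(id14) recv 70: fwd; pos0(id93) recv 28: drop
Round 4: pos4(id28) recv 93: fwd; pos6(id21) recv 70: fwd
Round 5: pos5(id14) recv 93: fwd; pos0(id93) recv 70: drop
Round 6: pos6(id21) recv 93: fwd
Round 7: pos0(id93) recv 93: ELECTED

Answer: 19,70,93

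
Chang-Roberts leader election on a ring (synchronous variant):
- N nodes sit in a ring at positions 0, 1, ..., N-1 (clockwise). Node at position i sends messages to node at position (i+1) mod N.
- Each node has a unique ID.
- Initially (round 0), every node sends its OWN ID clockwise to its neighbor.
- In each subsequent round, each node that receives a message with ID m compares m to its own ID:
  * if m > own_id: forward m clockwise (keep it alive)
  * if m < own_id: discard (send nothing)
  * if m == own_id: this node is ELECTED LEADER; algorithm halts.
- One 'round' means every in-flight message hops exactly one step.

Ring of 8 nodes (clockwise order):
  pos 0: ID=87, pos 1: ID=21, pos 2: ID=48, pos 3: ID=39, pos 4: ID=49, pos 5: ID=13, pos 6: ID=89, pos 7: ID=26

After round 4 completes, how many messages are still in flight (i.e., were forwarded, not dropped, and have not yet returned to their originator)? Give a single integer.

Answer: 2

Derivation:
Round 1: pos1(id21) recv 87: fwd; pos2(id48) recv 21: drop; pos3(id39) recv 48: fwd; pos4(id49) recv 39: drop; pos5(id13) recv 49: fwd; pos6(id89) recv 13: drop; pos7(id26) recv 89: fwd; pos0(id87) recv 26: drop
Round 2: pos2(id48) recv 87: fwd; pos4(id49) recv 48: drop; pos6(id89) recv 49: drop; pos0(id87) recv 89: fwd
Round 3: pos3(id39) recv 87: fwd; pos1(id21) recv 89: fwd
Round 4: pos4(id49) recv 87: fwd; pos2(id48) recv 89: fwd
After round 4: 2 messages still in flight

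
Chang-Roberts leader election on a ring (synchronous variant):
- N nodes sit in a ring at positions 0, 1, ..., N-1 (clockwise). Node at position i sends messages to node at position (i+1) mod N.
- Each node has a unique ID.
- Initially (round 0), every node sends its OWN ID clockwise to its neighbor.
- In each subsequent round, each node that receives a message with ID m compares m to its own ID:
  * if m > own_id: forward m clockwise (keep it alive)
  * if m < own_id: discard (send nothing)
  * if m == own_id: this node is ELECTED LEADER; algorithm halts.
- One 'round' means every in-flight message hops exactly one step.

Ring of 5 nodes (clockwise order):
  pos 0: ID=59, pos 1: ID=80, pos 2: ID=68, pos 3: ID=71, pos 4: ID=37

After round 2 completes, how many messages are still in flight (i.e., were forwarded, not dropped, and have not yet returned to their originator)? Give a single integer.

Round 1: pos1(id80) recv 59: drop; pos2(id68) recv 80: fwd; pos3(id71) recv 68: drop; pos4(id37) recv 71: fwd; pos0(id59) recv 37: drop
Round 2: pos3(id71) recv 80: fwd; pos0(id59) recv 71: fwd
After round 2: 2 messages still in flight

Answer: 2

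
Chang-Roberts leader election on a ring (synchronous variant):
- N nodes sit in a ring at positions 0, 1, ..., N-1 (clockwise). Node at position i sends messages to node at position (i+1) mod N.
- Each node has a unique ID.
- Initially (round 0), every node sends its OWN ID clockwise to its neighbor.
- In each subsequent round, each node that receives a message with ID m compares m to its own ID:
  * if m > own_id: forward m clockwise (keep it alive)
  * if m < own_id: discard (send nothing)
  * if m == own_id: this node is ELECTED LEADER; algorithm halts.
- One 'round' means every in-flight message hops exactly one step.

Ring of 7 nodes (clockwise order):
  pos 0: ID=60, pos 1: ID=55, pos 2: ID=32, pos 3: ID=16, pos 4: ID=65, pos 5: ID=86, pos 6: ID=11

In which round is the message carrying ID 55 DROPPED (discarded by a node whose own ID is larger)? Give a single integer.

Answer: 3

Derivation:
Round 1: pos1(id55) recv 60: fwd; pos2(id32) recv 55: fwd; pos3(id16) recv 32: fwd; pos4(id65) recv 16: drop; pos5(id86) recv 65: drop; pos6(id11) recv 86: fwd; pos0(id60) recv 11: drop
Round 2: pos2(id32) recv 60: fwd; pos3(id16) recv 55: fwd; pos4(id65) recv 32: drop; pos0(id60) recv 86: fwd
Round 3: pos3(id16) recv 60: fwd; pos4(id65) recv 55: drop; pos1(id55) recv 86: fwd
Round 4: pos4(id65) recv 60: drop; pos2(id32) recv 86: fwd
Round 5: pos3(id16) recv 86: fwd
Round 6: pos4(id65) recv 86: fwd
Round 7: pos5(id86) recv 86: ELECTED
Message ID 55 originates at pos 1; dropped at pos 4 in round 3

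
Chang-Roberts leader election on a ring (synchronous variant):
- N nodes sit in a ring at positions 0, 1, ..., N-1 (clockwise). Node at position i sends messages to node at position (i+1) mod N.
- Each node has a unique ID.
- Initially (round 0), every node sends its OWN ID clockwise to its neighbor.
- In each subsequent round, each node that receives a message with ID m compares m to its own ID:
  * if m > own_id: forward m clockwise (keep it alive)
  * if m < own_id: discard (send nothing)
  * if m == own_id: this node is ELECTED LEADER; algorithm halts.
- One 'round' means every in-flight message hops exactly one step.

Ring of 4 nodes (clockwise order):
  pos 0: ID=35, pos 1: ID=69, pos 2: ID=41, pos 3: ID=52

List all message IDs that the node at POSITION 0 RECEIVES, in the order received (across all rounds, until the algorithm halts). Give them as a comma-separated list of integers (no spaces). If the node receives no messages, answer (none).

Answer: 52,69

Derivation:
Round 1: pos1(id69) recv 35: drop; pos2(id41) recv 69: fwd; pos3(id52) recv 41: drop; pos0(id35) recv 52: fwd
Round 2: pos3(id52) recv 69: fwd; pos1(id69) recv 52: drop
Round 3: pos0(id35) recv 69: fwd
Round 4: pos1(id69) recv 69: ELECTED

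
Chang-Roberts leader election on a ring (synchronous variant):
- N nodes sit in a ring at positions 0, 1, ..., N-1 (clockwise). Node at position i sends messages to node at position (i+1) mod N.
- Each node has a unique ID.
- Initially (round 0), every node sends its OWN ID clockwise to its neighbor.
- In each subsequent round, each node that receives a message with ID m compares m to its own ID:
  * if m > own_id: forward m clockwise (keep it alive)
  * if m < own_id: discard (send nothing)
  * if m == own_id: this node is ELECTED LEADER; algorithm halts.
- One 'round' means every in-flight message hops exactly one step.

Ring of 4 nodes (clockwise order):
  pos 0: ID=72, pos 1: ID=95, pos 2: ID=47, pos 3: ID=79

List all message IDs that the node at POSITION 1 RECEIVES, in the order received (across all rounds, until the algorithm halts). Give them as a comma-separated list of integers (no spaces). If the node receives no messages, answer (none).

Answer: 72,79,95

Derivation:
Round 1: pos1(id95) recv 72: drop; pos2(id47) recv 95: fwd; pos3(id79) recv 47: drop; pos0(id72) recv 79: fwd
Round 2: pos3(id79) recv 95: fwd; pos1(id95) recv 79: drop
Round 3: pos0(id72) recv 95: fwd
Round 4: pos1(id95) recv 95: ELECTED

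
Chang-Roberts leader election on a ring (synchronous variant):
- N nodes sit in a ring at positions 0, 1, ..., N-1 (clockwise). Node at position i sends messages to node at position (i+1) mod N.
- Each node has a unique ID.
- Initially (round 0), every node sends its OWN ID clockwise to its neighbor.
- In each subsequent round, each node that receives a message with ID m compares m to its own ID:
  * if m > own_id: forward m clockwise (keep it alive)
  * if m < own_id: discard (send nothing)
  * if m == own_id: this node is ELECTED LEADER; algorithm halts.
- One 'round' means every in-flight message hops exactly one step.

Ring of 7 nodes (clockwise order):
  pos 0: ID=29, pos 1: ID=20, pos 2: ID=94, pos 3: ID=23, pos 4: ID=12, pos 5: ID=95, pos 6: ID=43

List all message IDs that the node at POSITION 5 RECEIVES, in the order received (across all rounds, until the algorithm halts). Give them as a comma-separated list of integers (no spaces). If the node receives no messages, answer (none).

Round 1: pos1(id20) recv 29: fwd; pos2(id94) recv 20: drop; pos3(id23) recv 94: fwd; pos4(id12) recv 23: fwd; pos5(id95) recv 12: drop; pos6(id43) recv 95: fwd; pos0(id29) recv 43: fwd
Round 2: pos2(id94) recv 29: drop; pos4(id12) recv 94: fwd; pos5(id95) recv 23: drop; pos0(id29) recv 95: fwd; pos1(id20) recv 43: fwd
Round 3: pos5(id95) recv 94: drop; pos1(id20) recv 95: fwd; pos2(id94) recv 43: drop
Round 4: pos2(id94) recv 95: fwd
Round 5: pos3(id23) recv 95: fwd
Round 6: pos4(id12) recv 95: fwd
Round 7: pos5(id95) recv 95: ELECTED

Answer: 12,23,94,95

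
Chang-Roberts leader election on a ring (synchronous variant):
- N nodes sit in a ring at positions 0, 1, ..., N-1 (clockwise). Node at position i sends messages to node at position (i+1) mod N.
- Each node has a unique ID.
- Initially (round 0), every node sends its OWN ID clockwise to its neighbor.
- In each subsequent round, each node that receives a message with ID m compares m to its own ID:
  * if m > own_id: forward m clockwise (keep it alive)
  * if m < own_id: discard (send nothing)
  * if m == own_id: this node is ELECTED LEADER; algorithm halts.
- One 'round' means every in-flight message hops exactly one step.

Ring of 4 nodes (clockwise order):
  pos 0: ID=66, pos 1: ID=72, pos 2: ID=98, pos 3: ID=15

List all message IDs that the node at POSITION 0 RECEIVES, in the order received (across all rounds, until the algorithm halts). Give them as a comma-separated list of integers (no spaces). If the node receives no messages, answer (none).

Round 1: pos1(id72) recv 66: drop; pos2(id98) recv 72: drop; pos3(id15) recv 98: fwd; pos0(id66) recv 15: drop
Round 2: pos0(id66) recv 98: fwd
Round 3: pos1(id72) recv 98: fwd
Round 4: pos2(id98) recv 98: ELECTED

Answer: 15,98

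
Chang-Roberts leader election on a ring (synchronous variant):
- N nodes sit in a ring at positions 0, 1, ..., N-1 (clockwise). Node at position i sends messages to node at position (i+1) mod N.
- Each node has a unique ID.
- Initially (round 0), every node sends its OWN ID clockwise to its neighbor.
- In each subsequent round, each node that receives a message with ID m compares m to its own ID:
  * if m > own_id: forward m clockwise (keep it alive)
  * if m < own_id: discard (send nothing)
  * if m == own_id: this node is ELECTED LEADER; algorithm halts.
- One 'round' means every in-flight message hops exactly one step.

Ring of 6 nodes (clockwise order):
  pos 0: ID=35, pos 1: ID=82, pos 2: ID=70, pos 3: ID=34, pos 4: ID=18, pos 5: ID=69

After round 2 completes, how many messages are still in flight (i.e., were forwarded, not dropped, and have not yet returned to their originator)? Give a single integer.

Answer: 2

Derivation:
Round 1: pos1(id82) recv 35: drop; pos2(id70) recv 82: fwd; pos3(id34) recv 70: fwd; pos4(id18) recv 34: fwd; pos5(id69) recv 18: drop; pos0(id35) recv 69: fwd
Round 2: pos3(id34) recv 82: fwd; pos4(id18) recv 70: fwd; pos5(id69) recv 34: drop; pos1(id82) recv 69: drop
After round 2: 2 messages still in flight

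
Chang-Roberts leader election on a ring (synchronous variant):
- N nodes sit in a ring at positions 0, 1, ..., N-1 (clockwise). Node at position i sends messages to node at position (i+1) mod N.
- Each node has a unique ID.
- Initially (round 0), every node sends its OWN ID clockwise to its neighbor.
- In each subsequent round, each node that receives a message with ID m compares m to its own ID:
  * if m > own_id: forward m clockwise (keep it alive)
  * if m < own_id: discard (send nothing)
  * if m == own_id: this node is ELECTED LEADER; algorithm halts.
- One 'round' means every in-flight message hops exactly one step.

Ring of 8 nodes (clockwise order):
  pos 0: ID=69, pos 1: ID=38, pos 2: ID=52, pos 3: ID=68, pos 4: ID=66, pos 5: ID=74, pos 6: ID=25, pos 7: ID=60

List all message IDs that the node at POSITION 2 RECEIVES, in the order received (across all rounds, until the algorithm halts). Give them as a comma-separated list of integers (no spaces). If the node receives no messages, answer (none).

Round 1: pos1(id38) recv 69: fwd; pos2(id52) recv 38: drop; pos3(id68) recv 52: drop; pos4(id66) recv 68: fwd; pos5(id74) recv 66: drop; pos6(id25) recv 74: fwd; pos7(id60) recv 25: drop; pos0(id69) recv 60: drop
Round 2: pos2(id52) recv 69: fwd; pos5(id74) recv 68: drop; pos7(id60) recv 74: fwd
Round 3: pos3(id68) recv 69: fwd; pos0(id69) recv 74: fwd
Round 4: pos4(id66) recv 69: fwd; pos1(id38) recv 74: fwd
Round 5: pos5(id74) recv 69: drop; pos2(id52) recv 74: fwd
Round 6: pos3(id68) recv 74: fwd
Round 7: pos4(id66) recv 74: fwd
Round 8: pos5(id74) recv 74: ELECTED

Answer: 38,69,74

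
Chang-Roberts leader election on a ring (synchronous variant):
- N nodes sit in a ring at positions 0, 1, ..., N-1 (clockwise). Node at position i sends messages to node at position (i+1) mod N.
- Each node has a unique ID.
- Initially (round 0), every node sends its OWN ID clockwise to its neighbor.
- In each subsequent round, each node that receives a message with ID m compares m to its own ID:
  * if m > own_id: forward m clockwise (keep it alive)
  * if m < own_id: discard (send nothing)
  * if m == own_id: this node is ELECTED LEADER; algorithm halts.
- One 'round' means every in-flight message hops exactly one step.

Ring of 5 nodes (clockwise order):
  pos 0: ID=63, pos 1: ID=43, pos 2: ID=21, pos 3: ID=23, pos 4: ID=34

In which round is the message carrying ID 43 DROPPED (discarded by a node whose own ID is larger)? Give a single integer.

Answer: 4

Derivation:
Round 1: pos1(id43) recv 63: fwd; pos2(id21) recv 43: fwd; pos3(id23) recv 21: drop; pos4(id34) recv 23: drop; pos0(id63) recv 34: drop
Round 2: pos2(id21) recv 63: fwd; pos3(id23) recv 43: fwd
Round 3: pos3(id23) recv 63: fwd; pos4(id34) recv 43: fwd
Round 4: pos4(id34) recv 63: fwd; pos0(id63) recv 43: drop
Round 5: pos0(id63) recv 63: ELECTED
Message ID 43 originates at pos 1; dropped at pos 0 in round 4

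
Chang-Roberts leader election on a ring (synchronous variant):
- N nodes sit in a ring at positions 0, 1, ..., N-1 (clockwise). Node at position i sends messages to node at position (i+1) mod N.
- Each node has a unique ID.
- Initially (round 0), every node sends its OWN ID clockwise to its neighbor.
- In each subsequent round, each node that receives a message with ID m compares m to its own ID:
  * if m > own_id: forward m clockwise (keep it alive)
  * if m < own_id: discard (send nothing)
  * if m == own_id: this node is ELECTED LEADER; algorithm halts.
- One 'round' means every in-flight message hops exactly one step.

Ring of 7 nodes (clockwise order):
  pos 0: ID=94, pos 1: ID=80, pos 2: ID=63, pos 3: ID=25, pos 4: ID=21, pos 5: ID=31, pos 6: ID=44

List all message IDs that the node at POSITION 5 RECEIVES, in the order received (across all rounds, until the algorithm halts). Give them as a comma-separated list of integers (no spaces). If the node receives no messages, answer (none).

Round 1: pos1(id80) recv 94: fwd; pos2(id63) recv 80: fwd; pos3(id25) recv 63: fwd; pos4(id21) recv 25: fwd; pos5(id31) recv 21: drop; pos6(id44) recv 31: drop; pos0(id94) recv 44: drop
Round 2: pos2(id63) recv 94: fwd; pos3(id25) recv 80: fwd; pos4(id21) recv 63: fwd; pos5(id31) recv 25: drop
Round 3: pos3(id25) recv 94: fwd; pos4(id21) recv 80: fwd; pos5(id31) recv 63: fwd
Round 4: pos4(id21) recv 94: fwd; pos5(id31) recv 80: fwd; pos6(id44) recv 63: fwd
Round 5: pos5(id31) recv 94: fwd; pos6(id44) recv 80: fwd; pos0(id94) recv 63: drop
Round 6: pos6(id44) recv 94: fwd; pos0(id94) recv 80: drop
Round 7: pos0(id94) recv 94: ELECTED

Answer: 21,25,63,80,94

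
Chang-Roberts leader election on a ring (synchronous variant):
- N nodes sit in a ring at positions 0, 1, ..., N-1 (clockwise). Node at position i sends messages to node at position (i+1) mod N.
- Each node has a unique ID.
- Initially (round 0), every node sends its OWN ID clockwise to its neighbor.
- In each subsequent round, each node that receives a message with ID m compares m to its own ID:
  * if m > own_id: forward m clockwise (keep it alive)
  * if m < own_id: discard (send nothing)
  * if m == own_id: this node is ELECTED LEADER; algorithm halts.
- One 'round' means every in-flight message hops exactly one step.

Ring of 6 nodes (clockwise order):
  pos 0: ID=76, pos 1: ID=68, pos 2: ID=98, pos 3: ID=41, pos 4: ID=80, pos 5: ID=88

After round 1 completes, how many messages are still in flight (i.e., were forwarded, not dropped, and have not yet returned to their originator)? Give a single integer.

Answer: 3

Derivation:
Round 1: pos1(id68) recv 76: fwd; pos2(id98) recv 68: drop; pos3(id41) recv 98: fwd; pos4(id80) recv 41: drop; pos5(id88) recv 80: drop; pos0(id76) recv 88: fwd
After round 1: 3 messages still in flight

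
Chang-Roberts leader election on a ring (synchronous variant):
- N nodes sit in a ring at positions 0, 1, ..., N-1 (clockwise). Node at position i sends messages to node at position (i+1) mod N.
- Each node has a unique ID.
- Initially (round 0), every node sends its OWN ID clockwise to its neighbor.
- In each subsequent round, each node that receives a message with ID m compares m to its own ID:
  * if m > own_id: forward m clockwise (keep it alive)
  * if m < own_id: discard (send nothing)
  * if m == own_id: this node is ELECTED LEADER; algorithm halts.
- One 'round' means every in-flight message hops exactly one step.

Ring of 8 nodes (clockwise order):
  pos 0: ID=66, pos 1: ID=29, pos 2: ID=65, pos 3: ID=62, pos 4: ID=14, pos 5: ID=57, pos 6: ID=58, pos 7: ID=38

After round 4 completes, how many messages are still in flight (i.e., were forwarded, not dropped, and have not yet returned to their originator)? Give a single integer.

Answer: 3

Derivation:
Round 1: pos1(id29) recv 66: fwd; pos2(id65) recv 29: drop; pos3(id62) recv 65: fwd; pos4(id14) recv 62: fwd; pos5(id57) recv 14: drop; pos6(id58) recv 57: drop; pos7(id38) recv 58: fwd; pos0(id66) recv 38: drop
Round 2: pos2(id65) recv 66: fwd; pos4(id14) recv 65: fwd; pos5(id57) recv 62: fwd; pos0(id66) recv 58: drop
Round 3: pos3(id62) recv 66: fwd; pos5(id57) recv 65: fwd; pos6(id58) recv 62: fwd
Round 4: pos4(id14) recv 66: fwd; pos6(id58) recv 65: fwd; pos7(id38) recv 62: fwd
After round 4: 3 messages still in flight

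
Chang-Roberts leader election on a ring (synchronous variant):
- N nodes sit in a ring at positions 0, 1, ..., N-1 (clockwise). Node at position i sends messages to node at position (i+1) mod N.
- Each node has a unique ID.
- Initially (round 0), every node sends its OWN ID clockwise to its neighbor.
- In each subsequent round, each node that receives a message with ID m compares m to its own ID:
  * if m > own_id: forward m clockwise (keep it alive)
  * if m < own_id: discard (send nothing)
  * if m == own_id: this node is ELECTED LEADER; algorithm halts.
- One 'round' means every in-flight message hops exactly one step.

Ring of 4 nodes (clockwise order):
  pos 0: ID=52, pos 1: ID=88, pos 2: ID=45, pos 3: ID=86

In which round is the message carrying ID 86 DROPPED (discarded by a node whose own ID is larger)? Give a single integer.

Round 1: pos1(id88) recv 52: drop; pos2(id45) recv 88: fwd; pos3(id86) recv 45: drop; pos0(id52) recv 86: fwd
Round 2: pos3(id86) recv 88: fwd; pos1(id88) recv 86: drop
Round 3: pos0(id52) recv 88: fwd
Round 4: pos1(id88) recv 88: ELECTED
Message ID 86 originates at pos 3; dropped at pos 1 in round 2

Answer: 2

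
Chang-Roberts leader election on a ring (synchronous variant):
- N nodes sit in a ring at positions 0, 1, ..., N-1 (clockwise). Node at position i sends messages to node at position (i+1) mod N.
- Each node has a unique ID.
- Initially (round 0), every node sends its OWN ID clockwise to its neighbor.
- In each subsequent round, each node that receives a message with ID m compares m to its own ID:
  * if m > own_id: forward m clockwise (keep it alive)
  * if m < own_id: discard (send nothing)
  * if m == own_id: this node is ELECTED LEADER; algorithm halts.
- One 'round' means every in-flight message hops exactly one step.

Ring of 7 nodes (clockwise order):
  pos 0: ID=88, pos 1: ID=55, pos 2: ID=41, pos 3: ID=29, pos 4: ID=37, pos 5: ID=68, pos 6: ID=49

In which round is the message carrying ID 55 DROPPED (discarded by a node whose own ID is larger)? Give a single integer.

Answer: 4

Derivation:
Round 1: pos1(id55) recv 88: fwd; pos2(id41) recv 55: fwd; pos3(id29) recv 41: fwd; pos4(id37) recv 29: drop; pos5(id68) recv 37: drop; pos6(id49) recv 68: fwd; pos0(id88) recv 49: drop
Round 2: pos2(id41) recv 88: fwd; pos3(id29) recv 55: fwd; pos4(id37) recv 41: fwd; pos0(id88) recv 68: drop
Round 3: pos3(id29) recv 88: fwd; pos4(id37) recv 55: fwd; pos5(id68) recv 41: drop
Round 4: pos4(id37) recv 88: fwd; pos5(id68) recv 55: drop
Round 5: pos5(id68) recv 88: fwd
Round 6: pos6(id49) recv 88: fwd
Round 7: pos0(id88) recv 88: ELECTED
Message ID 55 originates at pos 1; dropped at pos 5 in round 4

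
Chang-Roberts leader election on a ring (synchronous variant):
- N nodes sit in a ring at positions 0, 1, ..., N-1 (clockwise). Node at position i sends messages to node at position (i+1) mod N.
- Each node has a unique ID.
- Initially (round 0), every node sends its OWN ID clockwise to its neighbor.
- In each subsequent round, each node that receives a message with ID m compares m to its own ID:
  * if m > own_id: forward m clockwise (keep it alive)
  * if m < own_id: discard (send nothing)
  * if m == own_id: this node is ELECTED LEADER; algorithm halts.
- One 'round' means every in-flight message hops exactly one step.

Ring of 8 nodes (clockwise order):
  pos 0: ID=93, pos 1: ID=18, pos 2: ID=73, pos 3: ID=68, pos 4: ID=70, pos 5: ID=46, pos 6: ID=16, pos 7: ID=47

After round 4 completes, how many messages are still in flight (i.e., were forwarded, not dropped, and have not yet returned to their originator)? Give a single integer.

Answer: 2

Derivation:
Round 1: pos1(id18) recv 93: fwd; pos2(id73) recv 18: drop; pos3(id68) recv 73: fwd; pos4(id70) recv 68: drop; pos5(id46) recv 70: fwd; pos6(id16) recv 46: fwd; pos7(id47) recv 16: drop; pos0(id93) recv 47: drop
Round 2: pos2(id73) recv 93: fwd; pos4(id70) recv 73: fwd; pos6(id16) recv 70: fwd; pos7(id47) recv 46: drop
Round 3: pos3(id68) recv 93: fwd; pos5(id46) recv 73: fwd; pos7(id47) recv 70: fwd
Round 4: pos4(id70) recv 93: fwd; pos6(id16) recv 73: fwd; pos0(id93) recv 70: drop
After round 4: 2 messages still in flight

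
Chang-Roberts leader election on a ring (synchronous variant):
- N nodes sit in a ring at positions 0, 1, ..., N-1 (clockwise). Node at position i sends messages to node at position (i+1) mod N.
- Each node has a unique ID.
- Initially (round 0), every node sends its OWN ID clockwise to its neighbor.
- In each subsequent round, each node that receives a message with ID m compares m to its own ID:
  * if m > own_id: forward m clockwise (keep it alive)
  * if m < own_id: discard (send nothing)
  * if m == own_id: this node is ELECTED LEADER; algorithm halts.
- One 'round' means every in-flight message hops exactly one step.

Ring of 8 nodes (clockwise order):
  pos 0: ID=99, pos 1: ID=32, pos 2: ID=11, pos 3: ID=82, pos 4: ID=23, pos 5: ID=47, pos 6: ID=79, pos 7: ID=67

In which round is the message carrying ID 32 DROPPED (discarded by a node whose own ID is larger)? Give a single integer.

Answer: 2

Derivation:
Round 1: pos1(id32) recv 99: fwd; pos2(id11) recv 32: fwd; pos3(id82) recv 11: drop; pos4(id23) recv 82: fwd; pos5(id47) recv 23: drop; pos6(id79) recv 47: drop; pos7(id67) recv 79: fwd; pos0(id99) recv 67: drop
Round 2: pos2(id11) recv 99: fwd; pos3(id82) recv 32: drop; pos5(id47) recv 82: fwd; pos0(id99) recv 79: drop
Round 3: pos3(id82) recv 99: fwd; pos6(id79) recv 82: fwd
Round 4: pos4(id23) recv 99: fwd; pos7(id67) recv 82: fwd
Round 5: pos5(id47) recv 99: fwd; pos0(id99) recv 82: drop
Round 6: pos6(id79) recv 99: fwd
Round 7: pos7(id67) recv 99: fwd
Round 8: pos0(id99) recv 99: ELECTED
Message ID 32 originates at pos 1; dropped at pos 3 in round 2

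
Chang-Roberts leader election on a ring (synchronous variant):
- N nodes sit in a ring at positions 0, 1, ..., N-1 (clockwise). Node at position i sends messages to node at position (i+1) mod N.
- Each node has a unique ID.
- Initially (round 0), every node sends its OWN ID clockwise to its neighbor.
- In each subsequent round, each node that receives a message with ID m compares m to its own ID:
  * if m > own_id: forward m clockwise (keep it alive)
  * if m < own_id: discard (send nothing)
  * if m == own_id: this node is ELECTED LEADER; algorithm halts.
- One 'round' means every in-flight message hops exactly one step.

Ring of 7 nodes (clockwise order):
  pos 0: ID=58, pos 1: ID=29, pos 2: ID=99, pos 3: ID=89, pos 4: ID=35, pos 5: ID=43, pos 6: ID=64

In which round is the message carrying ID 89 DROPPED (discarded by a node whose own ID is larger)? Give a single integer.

Round 1: pos1(id29) recv 58: fwd; pos2(id99) recv 29: drop; pos3(id89) recv 99: fwd; pos4(id35) recv 89: fwd; pos5(id43) recv 35: drop; pos6(id64) recv 43: drop; pos0(id58) recv 64: fwd
Round 2: pos2(id99) recv 58: drop; pos4(id35) recv 99: fwd; pos5(id43) recv 89: fwd; pos1(id29) recv 64: fwd
Round 3: pos5(id43) recv 99: fwd; pos6(id64) recv 89: fwd; pos2(id99) recv 64: drop
Round 4: pos6(id64) recv 99: fwd; pos0(id58) recv 89: fwd
Round 5: pos0(id58) recv 99: fwd; pos1(id29) recv 89: fwd
Round 6: pos1(id29) recv 99: fwd; pos2(id99) recv 89: drop
Round 7: pos2(id99) recv 99: ELECTED
Message ID 89 originates at pos 3; dropped at pos 2 in round 6

Answer: 6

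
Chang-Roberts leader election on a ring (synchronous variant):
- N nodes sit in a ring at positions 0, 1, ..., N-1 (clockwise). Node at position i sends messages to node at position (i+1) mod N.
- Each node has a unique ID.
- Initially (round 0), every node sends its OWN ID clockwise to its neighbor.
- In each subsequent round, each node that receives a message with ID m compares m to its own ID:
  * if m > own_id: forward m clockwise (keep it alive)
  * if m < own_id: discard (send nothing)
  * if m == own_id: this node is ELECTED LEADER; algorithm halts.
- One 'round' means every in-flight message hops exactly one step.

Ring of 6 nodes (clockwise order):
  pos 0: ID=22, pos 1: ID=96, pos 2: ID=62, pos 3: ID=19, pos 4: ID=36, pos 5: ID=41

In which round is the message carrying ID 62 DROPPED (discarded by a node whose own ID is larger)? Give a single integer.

Round 1: pos1(id96) recv 22: drop; pos2(id62) recv 96: fwd; pos3(id19) recv 62: fwd; pos4(id36) recv 19: drop; pos5(id41) recv 36: drop; pos0(id22) recv 41: fwd
Round 2: pos3(id19) recv 96: fwd; pos4(id36) recv 62: fwd; pos1(id96) recv 41: drop
Round 3: pos4(id36) recv 96: fwd; pos5(id41) recv 62: fwd
Round 4: pos5(id41) recv 96: fwd; pos0(id22) recv 62: fwd
Round 5: pos0(id22) recv 96: fwd; pos1(id96) recv 62: drop
Round 6: pos1(id96) recv 96: ELECTED
Message ID 62 originates at pos 2; dropped at pos 1 in round 5

Answer: 5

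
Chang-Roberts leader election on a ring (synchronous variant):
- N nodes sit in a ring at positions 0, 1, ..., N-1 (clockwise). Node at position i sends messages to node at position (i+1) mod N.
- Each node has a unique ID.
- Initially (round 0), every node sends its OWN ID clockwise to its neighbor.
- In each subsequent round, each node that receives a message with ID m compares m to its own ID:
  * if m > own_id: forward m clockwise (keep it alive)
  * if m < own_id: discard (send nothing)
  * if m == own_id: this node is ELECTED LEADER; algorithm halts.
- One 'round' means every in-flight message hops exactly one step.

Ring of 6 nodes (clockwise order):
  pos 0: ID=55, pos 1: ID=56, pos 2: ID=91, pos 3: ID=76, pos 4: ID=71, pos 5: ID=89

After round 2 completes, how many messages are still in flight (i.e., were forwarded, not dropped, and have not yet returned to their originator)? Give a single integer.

Round 1: pos1(id56) recv 55: drop; pos2(id91) recv 56: drop; pos3(id76) recv 91: fwd; pos4(id71) recv 76: fwd; pos5(id89) recv 71: drop; pos0(id55) recv 89: fwd
Round 2: pos4(id71) recv 91: fwd; pos5(id89) recv 76: drop; pos1(id56) recv 89: fwd
After round 2: 2 messages still in flight

Answer: 2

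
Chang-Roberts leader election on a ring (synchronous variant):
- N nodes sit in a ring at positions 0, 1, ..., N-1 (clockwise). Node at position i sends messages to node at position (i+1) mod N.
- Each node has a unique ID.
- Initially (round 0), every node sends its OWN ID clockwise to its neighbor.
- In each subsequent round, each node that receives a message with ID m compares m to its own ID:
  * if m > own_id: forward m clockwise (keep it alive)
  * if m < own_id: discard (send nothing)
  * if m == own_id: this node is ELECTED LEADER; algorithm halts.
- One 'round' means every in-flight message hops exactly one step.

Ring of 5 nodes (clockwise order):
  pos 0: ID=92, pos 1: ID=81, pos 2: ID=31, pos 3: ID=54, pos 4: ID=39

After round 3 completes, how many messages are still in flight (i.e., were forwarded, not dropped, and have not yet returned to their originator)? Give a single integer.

Answer: 2

Derivation:
Round 1: pos1(id81) recv 92: fwd; pos2(id31) recv 81: fwd; pos3(id54) recv 31: drop; pos4(id39) recv 54: fwd; pos0(id92) recv 39: drop
Round 2: pos2(id31) recv 92: fwd; pos3(id54) recv 81: fwd; pos0(id92) recv 54: drop
Round 3: pos3(id54) recv 92: fwd; pos4(id39) recv 81: fwd
After round 3: 2 messages still in flight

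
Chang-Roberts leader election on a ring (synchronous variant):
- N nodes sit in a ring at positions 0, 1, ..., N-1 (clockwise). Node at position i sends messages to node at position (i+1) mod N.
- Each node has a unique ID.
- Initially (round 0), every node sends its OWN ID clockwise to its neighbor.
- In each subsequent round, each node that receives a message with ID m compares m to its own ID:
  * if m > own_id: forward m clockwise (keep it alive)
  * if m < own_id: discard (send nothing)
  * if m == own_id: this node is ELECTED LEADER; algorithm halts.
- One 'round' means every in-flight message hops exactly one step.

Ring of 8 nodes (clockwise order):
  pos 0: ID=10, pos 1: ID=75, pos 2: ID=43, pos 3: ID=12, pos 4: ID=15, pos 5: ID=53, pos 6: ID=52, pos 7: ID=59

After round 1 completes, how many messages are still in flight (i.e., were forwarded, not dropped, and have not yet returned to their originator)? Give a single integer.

Round 1: pos1(id75) recv 10: drop; pos2(id43) recv 75: fwd; pos3(id12) recv 43: fwd; pos4(id15) recv 12: drop; pos5(id53) recv 15: drop; pos6(id52) recv 53: fwd; pos7(id59) recv 52: drop; pos0(id10) recv 59: fwd
After round 1: 4 messages still in flight

Answer: 4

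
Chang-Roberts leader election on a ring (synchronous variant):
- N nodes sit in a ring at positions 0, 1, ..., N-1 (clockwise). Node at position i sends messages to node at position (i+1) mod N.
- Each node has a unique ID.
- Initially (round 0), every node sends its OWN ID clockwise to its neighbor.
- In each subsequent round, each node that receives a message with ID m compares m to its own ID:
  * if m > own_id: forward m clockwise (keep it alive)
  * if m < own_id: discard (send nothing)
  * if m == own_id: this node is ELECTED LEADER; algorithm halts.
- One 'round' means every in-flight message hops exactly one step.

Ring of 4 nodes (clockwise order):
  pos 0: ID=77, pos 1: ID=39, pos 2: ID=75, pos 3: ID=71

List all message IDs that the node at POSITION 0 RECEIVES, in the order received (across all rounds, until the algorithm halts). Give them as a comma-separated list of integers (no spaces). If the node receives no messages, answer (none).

Answer: 71,75,77

Derivation:
Round 1: pos1(id39) recv 77: fwd; pos2(id75) recv 39: drop; pos3(id71) recv 75: fwd; pos0(id77) recv 71: drop
Round 2: pos2(id75) recv 77: fwd; pos0(id77) recv 75: drop
Round 3: pos3(id71) recv 77: fwd
Round 4: pos0(id77) recv 77: ELECTED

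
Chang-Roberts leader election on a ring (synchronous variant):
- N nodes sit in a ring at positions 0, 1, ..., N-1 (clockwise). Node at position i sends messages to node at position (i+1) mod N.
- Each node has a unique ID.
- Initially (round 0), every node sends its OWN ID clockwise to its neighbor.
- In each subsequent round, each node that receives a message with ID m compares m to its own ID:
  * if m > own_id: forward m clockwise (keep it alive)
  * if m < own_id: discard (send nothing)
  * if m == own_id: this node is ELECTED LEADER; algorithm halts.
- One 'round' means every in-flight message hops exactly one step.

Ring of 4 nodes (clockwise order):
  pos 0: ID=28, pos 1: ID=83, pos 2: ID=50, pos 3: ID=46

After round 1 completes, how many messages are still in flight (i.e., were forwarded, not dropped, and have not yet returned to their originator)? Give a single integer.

Round 1: pos1(id83) recv 28: drop; pos2(id50) recv 83: fwd; pos3(id46) recv 50: fwd; pos0(id28) recv 46: fwd
After round 1: 3 messages still in flight

Answer: 3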